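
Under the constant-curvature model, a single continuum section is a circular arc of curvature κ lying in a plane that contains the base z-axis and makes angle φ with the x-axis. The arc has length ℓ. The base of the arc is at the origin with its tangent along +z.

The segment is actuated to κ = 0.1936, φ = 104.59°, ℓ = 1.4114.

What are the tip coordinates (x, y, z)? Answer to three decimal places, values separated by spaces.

-0.048 0.185 1.394

θ = κ·ℓ = 0.1936 × 1.4114 = 0.27325 rad
ρ = (1 − cos θ)/κ = (1 − 0.96290)/0.1936 = 0.19163
z = sin θ / κ = 0.26986/0.1936 = 1.39390
x = ρ cos φ = 0.19163 × cos(104.59°) = -0.04827
y = ρ sin φ = 0.19163 × sin(104.59°) = 0.18545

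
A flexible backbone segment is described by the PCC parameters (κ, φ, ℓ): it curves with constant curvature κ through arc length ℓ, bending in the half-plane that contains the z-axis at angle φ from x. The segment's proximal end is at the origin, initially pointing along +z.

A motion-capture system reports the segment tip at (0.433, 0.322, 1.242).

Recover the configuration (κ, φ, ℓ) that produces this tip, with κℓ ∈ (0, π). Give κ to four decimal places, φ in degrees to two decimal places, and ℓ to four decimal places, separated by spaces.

0.5885 36.64 1.3928

ρ = √(x²+y²) = √(0.433² + 0.322²) = 0.53960
φ = atan2(y, x) mod 360° = atan2(0.322, 0.433) = 36.6363°
|p|² = ρ² + z² = 0.53960² + 1.242² = 1.83374
κ = 2ρ / |p|² = 2×0.53960 / 1.83374 = 0.58853
θ = 2·atan2(ρ, z) = 2·atan2(0.53960, 1.242) = 0.81972 rad
ℓ = θ/κ = 0.81972/0.58853 = 1.39282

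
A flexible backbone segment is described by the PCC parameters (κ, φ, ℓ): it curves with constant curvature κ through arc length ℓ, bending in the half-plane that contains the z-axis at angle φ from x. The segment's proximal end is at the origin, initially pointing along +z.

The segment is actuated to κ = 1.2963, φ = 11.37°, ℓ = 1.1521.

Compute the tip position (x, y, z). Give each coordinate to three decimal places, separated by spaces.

0.698 0.140 0.769

θ = κ·ℓ = 1.2963 × 1.1521 = 1.49347 rad
ρ = (1 − cos θ)/κ = (1 − 0.07725)/1.2963 = 0.71183
z = sin θ / κ = 0.99701/1.2963 = 0.76912
x = ρ cos φ = 0.71183 × cos(11.37°) = 0.69786
y = ρ sin φ = 0.71183 × sin(11.37°) = 0.14033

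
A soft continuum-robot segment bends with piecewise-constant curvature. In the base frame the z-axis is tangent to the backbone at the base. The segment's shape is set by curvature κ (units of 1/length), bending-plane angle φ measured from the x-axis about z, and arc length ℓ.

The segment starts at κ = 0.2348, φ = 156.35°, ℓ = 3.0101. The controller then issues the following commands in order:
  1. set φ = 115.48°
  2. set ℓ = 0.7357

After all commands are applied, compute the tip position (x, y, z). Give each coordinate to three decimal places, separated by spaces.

-0.027 0.057 0.732

initial: κ=0.2348, φ=156.35°, ℓ=3.0101
cmd 1: set φ=115.48° → (κ,φ,ℓ)=(0.2348,115.48°,3.0101) → tip=(-0.4389,0.9210,2.7657)
cmd 2: set ℓ=0.7357 → (κ,φ,ℓ)=(0.2348,115.48°,0.7357) → tip=(-0.0273,0.0572,0.7320)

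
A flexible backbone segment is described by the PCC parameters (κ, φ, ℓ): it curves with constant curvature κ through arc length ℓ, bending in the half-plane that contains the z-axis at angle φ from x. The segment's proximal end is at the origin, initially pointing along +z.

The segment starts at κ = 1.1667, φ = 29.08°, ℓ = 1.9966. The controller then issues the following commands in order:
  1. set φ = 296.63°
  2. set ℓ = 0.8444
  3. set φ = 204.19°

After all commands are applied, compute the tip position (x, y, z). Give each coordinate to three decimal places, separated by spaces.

initial: κ=1.1667, φ=29.08°, ℓ=1.9966
cmd 1: set φ=296.63° → (κ,φ,ℓ)=(1.1667,296.63°,1.9966) → tip=(0.6485,-1.2933,0.6221)
cmd 2: set ℓ=0.8444 → (κ,φ,ℓ)=(1.1667,296.63°,0.8444) → tip=(0.1718,-0.3427,0.7143)
cmd 3: set φ=204.19° → (κ,φ,ℓ)=(1.1667,204.19°,0.8444) → tip=(-0.3497,-0.1571,0.7143)

-0.350 -0.157 0.714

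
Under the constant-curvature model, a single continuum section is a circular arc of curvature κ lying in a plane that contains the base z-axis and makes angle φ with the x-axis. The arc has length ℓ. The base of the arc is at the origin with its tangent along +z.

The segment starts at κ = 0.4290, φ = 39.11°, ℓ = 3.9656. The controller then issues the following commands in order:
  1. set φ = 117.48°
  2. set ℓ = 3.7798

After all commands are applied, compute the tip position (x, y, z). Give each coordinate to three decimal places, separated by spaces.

initial: κ=0.4290, φ=39.11°, ℓ=3.9656
cmd 1: set φ=117.48° → (κ,φ,ℓ)=(0.4290,117.48°,3.9656) → tip=(-1.2155,2.3370,2.3112)
cmd 2: set ℓ=3.7798 → (κ,φ,ℓ)=(0.4290,117.48°,3.7798) → tip=(-1.1302,2.1729,2.3280)

-1.130 2.173 2.328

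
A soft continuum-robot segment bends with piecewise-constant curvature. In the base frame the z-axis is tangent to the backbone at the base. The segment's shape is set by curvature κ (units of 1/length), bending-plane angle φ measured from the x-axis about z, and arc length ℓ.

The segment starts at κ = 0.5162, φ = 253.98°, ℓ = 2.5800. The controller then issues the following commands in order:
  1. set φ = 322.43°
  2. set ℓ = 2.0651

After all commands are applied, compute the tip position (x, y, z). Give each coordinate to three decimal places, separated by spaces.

0.793 -0.610 1.696

initial: κ=0.5162, φ=253.98°, ℓ=2.5800
cmd 1: set φ=322.43° → (κ,φ,ℓ)=(0.5162,322.43°,2.5800) → tip=(1.1720,-0.9016,1.8822)
cmd 2: set ℓ=2.0651 → (κ,φ,ℓ)=(0.5162,322.43°,2.0651) → tip=(0.7929,-0.6099,1.6956)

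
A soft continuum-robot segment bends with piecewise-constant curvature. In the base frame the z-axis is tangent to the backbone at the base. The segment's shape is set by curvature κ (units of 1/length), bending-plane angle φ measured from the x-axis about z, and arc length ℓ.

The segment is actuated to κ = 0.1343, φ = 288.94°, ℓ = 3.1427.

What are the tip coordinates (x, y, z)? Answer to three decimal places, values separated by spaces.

θ = κ·ℓ = 0.1343 × 3.1427 = 0.42206 rad
ρ = (1 − cos θ)/κ = (1 − 0.91225)/0.1343 = 0.65342
z = sin θ / κ = 0.40964/0.1343 = 3.05022
x = ρ cos φ = 0.65342 × cos(288.94°) = 0.21209
y = ρ sin φ = 0.65342 × sin(288.94°) = -0.61805

0.212 -0.618 3.050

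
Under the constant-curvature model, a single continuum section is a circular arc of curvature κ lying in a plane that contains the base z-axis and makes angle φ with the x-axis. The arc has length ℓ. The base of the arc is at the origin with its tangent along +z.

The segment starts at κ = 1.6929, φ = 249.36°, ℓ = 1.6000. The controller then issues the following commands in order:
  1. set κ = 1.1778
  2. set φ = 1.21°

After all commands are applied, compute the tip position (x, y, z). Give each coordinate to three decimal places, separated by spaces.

initial: κ=1.6929, φ=249.36°, ℓ=1.6000
cmd 1: set κ=1.1778 → (κ,φ,ℓ)=(1.1778,249.36°,1.6000) → tip=(-0.3916,-1.0397,0.8076)
cmd 2: set φ=1.21° → (κ,φ,ℓ)=(1.1778,1.21°,1.6000) → tip=(1.1108,0.0235,0.8076)

1.111 0.023 0.808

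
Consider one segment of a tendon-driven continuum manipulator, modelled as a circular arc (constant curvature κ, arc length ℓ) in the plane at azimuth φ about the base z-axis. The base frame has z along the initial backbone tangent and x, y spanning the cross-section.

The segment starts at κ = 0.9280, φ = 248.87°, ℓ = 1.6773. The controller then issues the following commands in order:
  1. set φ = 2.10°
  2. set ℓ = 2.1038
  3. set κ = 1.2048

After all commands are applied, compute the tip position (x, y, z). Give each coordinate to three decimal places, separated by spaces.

1.511 0.055 0.473

initial: κ=0.9280, φ=248.87°, ℓ=1.6773
cmd 1: set φ=2.10° → (κ,φ,ℓ)=(0.9280,2.10°,1.6773) → tip=(1.0615,0.0389,1.0775)
cmd 2: set ℓ=2.1038 → (κ,φ,ℓ)=(0.9280,2.10°,2.1038) → tip=(1.4778,0.0542,1.0001)
cmd 3: set κ=1.2048 → (κ,φ,ℓ)=(1.2048,2.10°,2.1038) → tip=(1.5108,0.0554,0.4734)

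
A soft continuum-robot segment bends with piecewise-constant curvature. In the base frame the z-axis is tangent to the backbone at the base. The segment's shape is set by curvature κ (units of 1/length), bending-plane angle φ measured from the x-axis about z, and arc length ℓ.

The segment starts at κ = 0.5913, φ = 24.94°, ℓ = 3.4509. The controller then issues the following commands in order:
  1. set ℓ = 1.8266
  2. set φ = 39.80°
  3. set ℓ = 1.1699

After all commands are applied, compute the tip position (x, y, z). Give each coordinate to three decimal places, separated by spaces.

initial: κ=0.5913, φ=24.94°, ℓ=3.4509
cmd 1: set ℓ=1.8266 → (κ,φ,ℓ)=(0.5913,24.94°,1.8266) → tip=(0.8108,0.3771,1.4916)
cmd 2: set φ=39.80° → (κ,φ,ℓ)=(0.5913,39.80°,1.8266) → tip=(0.6870,0.5724,1.4916)
cmd 3: set ℓ=1.1699 → (κ,φ,ℓ)=(0.5913,39.80°,1.1699) → tip=(0.2987,0.2489,1.0788)

0.299 0.249 1.079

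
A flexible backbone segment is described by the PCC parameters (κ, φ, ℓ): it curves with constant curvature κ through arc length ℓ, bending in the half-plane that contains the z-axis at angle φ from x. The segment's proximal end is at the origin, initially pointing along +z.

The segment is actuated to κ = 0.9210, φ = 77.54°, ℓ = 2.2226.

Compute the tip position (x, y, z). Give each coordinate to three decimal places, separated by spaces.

θ = κ·ℓ = 0.9210 × 2.2226 = 2.04701 rad
ρ = (1 − cos θ)/κ = (1 − -0.45842)/0.9210 = 1.58352
z = sin θ / κ = 0.88873/0.9210 = 0.96497
x = ρ cos φ = 1.58352 × cos(77.54°) = 0.34166
y = ρ sin φ = 1.58352 × sin(77.54°) = 1.54622

0.342 1.546 0.965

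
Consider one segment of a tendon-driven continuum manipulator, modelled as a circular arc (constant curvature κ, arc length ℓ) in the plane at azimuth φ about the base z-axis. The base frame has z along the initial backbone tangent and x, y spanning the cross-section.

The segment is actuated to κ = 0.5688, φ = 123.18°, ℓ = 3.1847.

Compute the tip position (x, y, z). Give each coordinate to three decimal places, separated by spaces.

-1.191 1.822 1.707

θ = κ·ℓ = 0.5688 × 3.1847 = 1.81146 rad
ρ = (1 − cos θ)/κ = (1 − -0.23834)/0.5688 = 2.17712
z = sin θ / κ = 0.97118/0.5688 = 1.70742
x = ρ cos φ = 2.17712 × cos(123.18°) = -1.19147
y = ρ sin φ = 2.17712 × sin(123.18°) = 1.82215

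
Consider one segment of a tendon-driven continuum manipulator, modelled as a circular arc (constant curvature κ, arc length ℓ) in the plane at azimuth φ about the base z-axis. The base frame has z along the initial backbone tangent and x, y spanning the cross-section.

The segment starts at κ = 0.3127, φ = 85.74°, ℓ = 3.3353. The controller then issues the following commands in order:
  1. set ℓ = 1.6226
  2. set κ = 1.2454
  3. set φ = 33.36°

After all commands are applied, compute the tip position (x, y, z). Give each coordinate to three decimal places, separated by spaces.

initial: κ=0.3127, φ=85.74°, ℓ=3.3353
cmd 1: set ℓ=1.6226 → (κ,φ,ℓ)=(0.3127,85.74°,1.6226) → tip=(0.0299,0.4018,1.5539)
cmd 2: set κ=1.2454 → (κ,φ,ℓ)=(1.2454,85.74°,1.6226) → tip=(0.0856,1.1490,0.7230)
cmd 3: set φ=33.36° → (κ,φ,ℓ)=(1.2454,33.36°,1.6226) → tip=(0.9624,0.6336,0.7230)

0.962 0.634 0.723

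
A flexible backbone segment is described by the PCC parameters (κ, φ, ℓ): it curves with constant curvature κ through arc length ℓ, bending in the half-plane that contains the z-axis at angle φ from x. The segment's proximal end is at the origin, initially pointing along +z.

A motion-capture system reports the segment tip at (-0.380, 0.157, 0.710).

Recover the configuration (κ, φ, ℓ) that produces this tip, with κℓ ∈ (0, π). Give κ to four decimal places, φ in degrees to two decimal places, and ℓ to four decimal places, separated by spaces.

1.2216 157.55 0.8594

ρ = √(x²+y²) = √(-0.380² + 0.157²) = 0.41116
φ = atan2(y, x) mod 360° = atan2(0.157, -0.380) = 157.5516°
|p|² = ρ² + z² = 0.41116² + 0.710² = 0.67315
κ = 2ρ / |p|² = 2×0.41116 / 0.67315 = 1.22159
θ = 2·atan2(ρ, z) = 2·atan2(0.41116, 0.710) = 1.04981 rad
ℓ = θ/κ = 1.04981/1.22159 = 0.85938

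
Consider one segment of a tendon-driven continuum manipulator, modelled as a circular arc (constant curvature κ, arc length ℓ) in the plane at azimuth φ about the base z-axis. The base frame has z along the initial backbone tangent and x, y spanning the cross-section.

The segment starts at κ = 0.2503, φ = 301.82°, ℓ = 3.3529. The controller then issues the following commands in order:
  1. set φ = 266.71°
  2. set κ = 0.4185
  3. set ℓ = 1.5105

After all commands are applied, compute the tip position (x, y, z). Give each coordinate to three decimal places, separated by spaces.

-0.026 -0.461 1.412

initial: κ=0.2503, φ=301.82°, ℓ=3.3529
cmd 1: set φ=266.71° → (κ,φ,ℓ)=(0.2503,266.71°,3.3529) → tip=(-0.0761,-1.3241,2.9730)
cmd 2: set κ=0.4185 → (κ,φ,ℓ)=(0.4185,266.71°,3.3529) → tip=(-0.1143,-1.9876,2.3560)
cmd 3: set ℓ=1.5105 → (κ,φ,ℓ)=(0.4185,266.71°,1.5105) → tip=(-0.0265,-0.4610,1.4119)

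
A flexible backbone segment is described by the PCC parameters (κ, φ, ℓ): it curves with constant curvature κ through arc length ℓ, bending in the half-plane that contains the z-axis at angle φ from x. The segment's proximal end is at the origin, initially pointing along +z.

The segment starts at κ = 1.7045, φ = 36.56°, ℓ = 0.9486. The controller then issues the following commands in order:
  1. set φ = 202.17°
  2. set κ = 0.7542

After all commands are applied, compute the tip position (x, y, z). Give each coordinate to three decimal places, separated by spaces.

initial: κ=1.7045, φ=36.56°, ℓ=0.9486
cmd 1: set φ=202.17° → (κ,φ,ℓ)=(1.7045,202.17°,0.9486) → tip=(-0.5683,-0.2316,0.5861)
cmd 2: set κ=0.7542 → (κ,φ,ℓ)=(0.7542,202.17°,0.9486) → tip=(-0.3011,-0.1227,0.8697)

-0.301 -0.123 0.870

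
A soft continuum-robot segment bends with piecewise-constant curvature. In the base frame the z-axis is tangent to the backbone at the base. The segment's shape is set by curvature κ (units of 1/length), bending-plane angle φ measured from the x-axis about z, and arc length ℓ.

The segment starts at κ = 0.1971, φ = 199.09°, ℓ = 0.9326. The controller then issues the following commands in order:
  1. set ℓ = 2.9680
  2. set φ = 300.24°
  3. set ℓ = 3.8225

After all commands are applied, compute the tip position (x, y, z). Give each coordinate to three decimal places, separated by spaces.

0.692 -1.186 3.471

initial: κ=0.1971, φ=199.09°, ℓ=0.9326
cmd 1: set ℓ=2.9680 → (κ,φ,ℓ)=(0.1971,199.09°,2.9680) → tip=(-0.7973,-0.2759,2.8016)
cmd 2: set φ=300.24° → (κ,φ,ℓ)=(0.1971,300.24°,2.9680) → tip=(0.4249,-0.7289,2.8016)
cmd 3: set ℓ=3.8225 → (κ,φ,ℓ)=(0.1971,300.24°,3.8225) → tip=(0.6915,-1.1863,3.4710)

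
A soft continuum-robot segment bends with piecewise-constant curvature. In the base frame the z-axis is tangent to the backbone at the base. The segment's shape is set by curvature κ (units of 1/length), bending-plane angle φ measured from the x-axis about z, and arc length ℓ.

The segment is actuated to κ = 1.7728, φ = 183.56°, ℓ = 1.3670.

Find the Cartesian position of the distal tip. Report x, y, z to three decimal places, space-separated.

θ = κ·ℓ = 1.7728 × 1.3670 = 2.42342 rad
ρ = (1 − cos θ)/κ = (1 − -0.75301)/1.7728 = 0.98884
z = sin θ / κ = 0.65801/1.7728 = 0.37117
x = ρ cos φ = 0.98884 × cos(183.56°) = -0.98693
y = ρ sin φ = 0.98884 × sin(183.56°) = -0.06140

-0.987 -0.061 0.371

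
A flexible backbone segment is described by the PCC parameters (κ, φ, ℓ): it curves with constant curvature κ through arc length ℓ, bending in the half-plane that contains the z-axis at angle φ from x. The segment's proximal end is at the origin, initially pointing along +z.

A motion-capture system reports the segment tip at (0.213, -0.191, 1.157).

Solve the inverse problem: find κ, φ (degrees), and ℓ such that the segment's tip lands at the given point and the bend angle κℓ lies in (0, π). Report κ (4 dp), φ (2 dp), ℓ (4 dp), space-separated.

ρ = √(x²+y²) = √(0.213² + -0.191²) = 0.28609
φ = atan2(y, x) mod 360° = atan2(-0.191, 0.213) = 318.1170°
|p|² = ρ² + z² = 0.28609² + 1.157² = 1.42050
κ = 2ρ / |p|² = 2×0.28609 / 1.42050 = 0.40281
θ = 2·atan2(ρ, z) = 2·atan2(0.28609, 1.157) = 0.48482 rad
ℓ = θ/κ = 0.48482/0.40281 = 1.20360

0.4028 318.12 1.2036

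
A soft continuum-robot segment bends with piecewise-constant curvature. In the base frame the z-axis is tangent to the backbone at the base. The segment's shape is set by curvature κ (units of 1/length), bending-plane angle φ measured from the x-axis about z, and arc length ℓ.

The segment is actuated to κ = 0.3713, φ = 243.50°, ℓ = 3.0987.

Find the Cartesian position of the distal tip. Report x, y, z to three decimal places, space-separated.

-0.711 -1.427 2.459

θ = κ·ℓ = 0.3713 × 3.0987 = 1.15055 rad
ρ = (1 − cos θ)/κ = (1 − 0.40799)/0.3713 = 1.59443
z = sin θ / κ = 0.91299/0.3713 = 2.45889
x = ρ cos φ = 1.59443 × cos(243.50°) = -0.71143
y = ρ sin φ = 1.59443 × sin(243.50°) = -1.42691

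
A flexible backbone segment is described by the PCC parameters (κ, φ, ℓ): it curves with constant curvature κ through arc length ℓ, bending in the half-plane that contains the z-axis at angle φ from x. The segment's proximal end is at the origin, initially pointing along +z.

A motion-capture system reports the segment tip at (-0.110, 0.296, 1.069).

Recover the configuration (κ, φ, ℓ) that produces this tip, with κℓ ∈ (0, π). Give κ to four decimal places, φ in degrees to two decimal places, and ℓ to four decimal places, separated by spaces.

ρ = √(x²+y²) = √(-0.110² + 0.296²) = 0.31578
φ = atan2(y, x) mod 360° = atan2(0.296, -0.110) = 110.3862°
|p|² = ρ² + z² = 0.31578² + 1.069² = 1.24248
κ = 2ρ / |p|² = 2×0.31578 / 1.24248 = 0.50830
θ = 2·atan2(ρ, z) = 2·atan2(0.31578, 1.069) = 0.57446 rad
ℓ = θ/κ = 0.57446/0.50830 = 1.13014

0.5083 110.39 1.1301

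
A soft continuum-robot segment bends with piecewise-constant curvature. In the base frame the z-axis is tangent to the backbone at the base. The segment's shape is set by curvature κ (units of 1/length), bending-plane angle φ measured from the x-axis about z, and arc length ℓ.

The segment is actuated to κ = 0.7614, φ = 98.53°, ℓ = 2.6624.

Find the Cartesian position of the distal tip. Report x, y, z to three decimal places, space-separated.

θ = κ·ℓ = 0.7614 × 2.6624 = 2.02715 rad
ρ = (1 − cos θ)/κ = (1 − -0.44068)/0.7614 = 1.89214
z = sin θ / κ = 0.89766/0.7614 = 1.17897
x = ρ cos φ = 1.89214 × cos(98.53°) = -0.28066
y = ρ sin φ = 1.89214 × sin(98.53°) = 1.87121

-0.281 1.871 1.179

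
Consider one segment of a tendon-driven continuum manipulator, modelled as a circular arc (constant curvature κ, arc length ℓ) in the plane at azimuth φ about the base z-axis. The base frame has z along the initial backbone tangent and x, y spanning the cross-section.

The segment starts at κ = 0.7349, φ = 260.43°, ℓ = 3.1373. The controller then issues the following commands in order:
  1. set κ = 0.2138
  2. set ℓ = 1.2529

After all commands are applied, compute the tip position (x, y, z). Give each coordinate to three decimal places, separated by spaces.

-0.028 -0.164 1.238

initial: κ=0.7349, φ=260.43°, ℓ=3.1373
cmd 1: set κ=0.2138 → (κ,φ,ℓ)=(0.2138,260.43°,3.1373) → tip=(-0.1685,-0.9992,2.9073)
cmd 2: set ℓ=1.2529 → (κ,φ,ℓ)=(0.2138,260.43°,1.2529) → tip=(-0.0277,-0.1645,1.2380)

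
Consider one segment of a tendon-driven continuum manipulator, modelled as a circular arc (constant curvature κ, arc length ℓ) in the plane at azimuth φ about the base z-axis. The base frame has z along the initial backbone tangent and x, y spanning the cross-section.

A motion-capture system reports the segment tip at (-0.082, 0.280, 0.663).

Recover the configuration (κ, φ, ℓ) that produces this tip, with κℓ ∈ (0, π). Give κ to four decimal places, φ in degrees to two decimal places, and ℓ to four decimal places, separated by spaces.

1.1121 106.32 0.7455

ρ = √(x²+y²) = √(-0.082² + 0.280²) = 0.29176
φ = atan2(y, x) mod 360° = atan2(0.280, -0.082) = 106.3230°
|p|² = ρ² + z² = 0.29176² + 0.663² = 0.52469
κ = 2ρ / |p|² = 2×0.29176 / 0.52469 = 1.11212
θ = 2·atan2(ρ, z) = 2·atan2(0.29176, 0.663) = 0.82912 rad
ℓ = θ/κ = 0.82912/1.11212 = 0.74553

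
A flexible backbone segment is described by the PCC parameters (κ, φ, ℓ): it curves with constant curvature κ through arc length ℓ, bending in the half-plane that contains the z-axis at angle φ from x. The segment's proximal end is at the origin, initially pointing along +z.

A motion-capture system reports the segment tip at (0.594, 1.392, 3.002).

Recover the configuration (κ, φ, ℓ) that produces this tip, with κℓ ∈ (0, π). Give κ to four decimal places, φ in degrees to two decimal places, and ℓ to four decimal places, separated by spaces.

ρ = √(x²+y²) = √(0.594² + 1.392²) = 1.51344
φ = atan2(y, x) mod 360° = atan2(1.392, 0.594) = 66.8909°
|p|² = ρ² + z² = 1.51344² + 3.002² = 11.30250
κ = 2ρ / |p|² = 2×1.51344 / 11.30250 = 0.26781
θ = 2·atan2(ρ, z) = 2·atan2(1.51344, 3.002) = 0.93391 rad
ℓ = θ/κ = 0.93391/0.26781 = 3.48728

0.2678 66.89 3.4873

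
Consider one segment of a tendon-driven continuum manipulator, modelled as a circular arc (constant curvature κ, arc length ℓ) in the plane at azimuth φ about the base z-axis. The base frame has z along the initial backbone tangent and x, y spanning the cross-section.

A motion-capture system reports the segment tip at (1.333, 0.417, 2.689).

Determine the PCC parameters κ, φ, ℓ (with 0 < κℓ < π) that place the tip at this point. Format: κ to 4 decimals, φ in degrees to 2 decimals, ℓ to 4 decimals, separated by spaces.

ρ = √(x²+y²) = √(1.333² + 0.417²) = 1.39670
φ = atan2(y, x) mod 360° = atan2(0.417, 1.333) = 17.3712°
|p|² = ρ² + z² = 1.39670² + 2.689² = 9.18150
κ = 2ρ / |p|² = 2×1.39670 / 9.18150 = 0.30424
θ = 2·atan2(ρ, z) = 2·atan2(1.39670, 2.689) = 0.95811 rad
ℓ = θ/κ = 0.95811/0.30424 = 3.14918

0.3042 17.37 3.1492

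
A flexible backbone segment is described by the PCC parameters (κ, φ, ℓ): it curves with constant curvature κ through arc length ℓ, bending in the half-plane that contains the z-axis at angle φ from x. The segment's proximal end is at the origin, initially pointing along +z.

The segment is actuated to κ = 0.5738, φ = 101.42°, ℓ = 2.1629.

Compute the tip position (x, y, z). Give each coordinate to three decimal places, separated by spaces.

-0.233 1.155 1.649

θ = κ·ℓ = 0.5738 × 2.1629 = 1.24107 rad
ρ = (1 − cos θ)/κ = (1 − 0.32378)/0.5738 = 1.17849
z = sin θ / κ = 0.94613/0.5738 = 1.64889
x = ρ cos φ = 1.17849 × cos(101.42°) = -0.23334
y = ρ sin φ = 1.17849 × sin(101.42°) = 1.15516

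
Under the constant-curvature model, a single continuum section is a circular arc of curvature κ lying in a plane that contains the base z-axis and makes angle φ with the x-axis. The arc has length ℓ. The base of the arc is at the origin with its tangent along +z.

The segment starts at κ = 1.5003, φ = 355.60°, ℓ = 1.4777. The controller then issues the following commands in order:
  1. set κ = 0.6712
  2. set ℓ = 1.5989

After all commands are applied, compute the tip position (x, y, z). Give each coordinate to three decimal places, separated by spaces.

0.776 -0.060 1.309

initial: κ=1.5003, φ=355.60°, ℓ=1.4777
cmd 1: set κ=0.6712 → (κ,φ,ℓ)=(0.6712,355.60°,1.4777) → tip=(0.6727,-0.0518,1.2471)
cmd 2: set ℓ=1.5989 → (κ,φ,ℓ)=(0.6712,355.60°,1.5989) → tip=(0.7764,-0.0597,1.3092)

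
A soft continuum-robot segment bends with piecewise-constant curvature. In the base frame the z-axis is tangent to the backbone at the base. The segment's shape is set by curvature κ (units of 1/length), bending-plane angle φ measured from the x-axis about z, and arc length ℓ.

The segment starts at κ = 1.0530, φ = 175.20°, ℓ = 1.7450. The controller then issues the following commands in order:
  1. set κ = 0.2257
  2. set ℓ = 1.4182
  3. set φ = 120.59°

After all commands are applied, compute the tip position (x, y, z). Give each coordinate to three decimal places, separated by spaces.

initial: κ=1.0530, φ=175.20°, ℓ=1.7450
cmd 1: set κ=0.2257 → (κ,φ,ℓ)=(0.2257,175.20°,1.7450) → tip=(-0.3380,0.0284,1.7002)
cmd 2: set ℓ=1.4182 → (κ,φ,ℓ)=(0.2257,175.20°,1.4182) → tip=(-0.2243,0.0188,1.3941)
cmd 3: set φ=120.59° → (κ,φ,ℓ)=(0.2257,120.59°,1.4182) → tip=(-0.1145,0.1937,1.3941)

-0.115 0.194 1.394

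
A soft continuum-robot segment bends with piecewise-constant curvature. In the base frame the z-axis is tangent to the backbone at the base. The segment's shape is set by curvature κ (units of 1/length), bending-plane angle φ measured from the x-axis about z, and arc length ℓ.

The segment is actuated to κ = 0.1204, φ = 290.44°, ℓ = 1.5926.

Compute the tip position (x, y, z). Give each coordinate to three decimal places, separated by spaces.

0.053 -0.143 1.583

θ = κ·ℓ = 0.1204 × 1.5926 = 0.19175 rad
ρ = (1 − cos θ)/κ = (1 − 0.98167)/0.1204 = 0.15222
z = sin θ / κ = 0.19058/0.1204 = 1.58286
x = ρ cos φ = 0.15222 × cos(290.44°) = 0.05316
y = ρ sin φ = 0.15222 × sin(290.44°) = -0.14264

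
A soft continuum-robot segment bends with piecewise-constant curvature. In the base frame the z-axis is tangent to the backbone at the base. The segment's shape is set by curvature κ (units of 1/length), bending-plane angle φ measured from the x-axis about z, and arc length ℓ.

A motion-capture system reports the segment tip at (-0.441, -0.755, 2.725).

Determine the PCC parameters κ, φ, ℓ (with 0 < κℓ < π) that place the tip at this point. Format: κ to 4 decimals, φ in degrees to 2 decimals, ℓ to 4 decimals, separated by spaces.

ρ = √(x²+y²) = √(-0.441² + -0.755²) = 0.87436
φ = atan2(y, x) mod 360° = atan2(-0.755, -0.441) = 239.7105°
|p|² = ρ² + z² = 0.87436² + 2.725² = 8.19013
κ = 2ρ / |p|² = 2×0.87436 / 8.19013 = 0.21352
θ = 2·atan2(ρ, z) = 2·atan2(0.87436, 2.725) = 0.62098 rad
ℓ = θ/κ = 0.62098/0.21352 = 2.90834

0.2135 239.71 2.9083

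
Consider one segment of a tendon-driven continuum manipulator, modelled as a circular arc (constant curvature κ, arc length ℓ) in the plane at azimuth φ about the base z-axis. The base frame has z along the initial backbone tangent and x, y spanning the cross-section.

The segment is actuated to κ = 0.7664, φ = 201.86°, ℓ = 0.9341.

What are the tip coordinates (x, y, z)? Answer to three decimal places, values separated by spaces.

-0.297 -0.119 0.856

θ = κ·ℓ = 0.7664 × 0.9341 = 0.71589 rad
ρ = (1 − cos θ)/κ = (1 − 0.75451)/0.7664 = 0.32032
z = sin θ / κ = 0.65629/0.7664 = 0.85633
x = ρ cos φ = 0.32032 × cos(201.86°) = -0.29729
y = ρ sin φ = 0.32032 × sin(201.86°) = -0.11927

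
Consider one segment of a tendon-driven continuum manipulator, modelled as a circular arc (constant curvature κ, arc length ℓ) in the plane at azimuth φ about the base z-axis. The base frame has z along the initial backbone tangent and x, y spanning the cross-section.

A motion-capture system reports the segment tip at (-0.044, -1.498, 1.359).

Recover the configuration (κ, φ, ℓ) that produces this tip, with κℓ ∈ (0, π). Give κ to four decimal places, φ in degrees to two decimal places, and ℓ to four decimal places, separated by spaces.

ρ = √(x²+y²) = √(-0.044² + -1.498²) = 1.49865
φ = atan2(y, x) mod 360° = atan2(-1.498, -0.044) = 268.3176°
|p|² = ρ² + z² = 1.49865² + 1.359² = 4.09282
κ = 2ρ / |p|² = 2×1.49865 / 4.09282 = 0.73233
θ = 2·atan2(ρ, z) = 2·atan2(1.49865, 1.359) = 1.66845 rad
ℓ = θ/κ = 1.66845/0.73233 = 2.27828

0.7323 268.32 2.2783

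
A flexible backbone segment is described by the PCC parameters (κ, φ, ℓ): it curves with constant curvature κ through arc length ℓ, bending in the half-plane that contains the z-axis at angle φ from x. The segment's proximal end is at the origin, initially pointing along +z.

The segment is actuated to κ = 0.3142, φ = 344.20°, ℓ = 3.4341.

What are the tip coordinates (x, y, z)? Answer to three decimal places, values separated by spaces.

1.616 -0.457 2.805

θ = κ·ℓ = 0.3142 × 3.4341 = 1.07899 rad
ρ = (1 − cos θ)/κ = (1 − 0.47222)/0.3142 = 1.67977
z = sin θ / κ = 0.88148/0.3142 = 2.80548
x = ρ cos φ = 1.67977 × cos(344.20°) = 1.61631
y = ρ sin φ = 1.67977 × sin(344.20°) = -0.45737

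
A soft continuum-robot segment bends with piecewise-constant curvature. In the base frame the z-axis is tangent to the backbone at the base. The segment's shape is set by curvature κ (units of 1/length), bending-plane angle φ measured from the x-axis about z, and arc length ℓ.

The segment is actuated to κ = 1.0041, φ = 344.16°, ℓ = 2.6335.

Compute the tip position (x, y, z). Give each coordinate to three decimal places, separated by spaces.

1.800 -0.511 0.475

θ = κ·ℓ = 1.0041 × 2.6335 = 2.64430 rad
ρ = (1 − cos θ)/κ = (1 − -0.87888)/1.0041 = 1.87120
z = sin θ / κ = 0.47705/1.0041 = 0.47510
x = ρ cos φ = 1.87120 × cos(344.16°) = 1.80015
y = ρ sin φ = 1.87120 × sin(344.16°) = -0.51075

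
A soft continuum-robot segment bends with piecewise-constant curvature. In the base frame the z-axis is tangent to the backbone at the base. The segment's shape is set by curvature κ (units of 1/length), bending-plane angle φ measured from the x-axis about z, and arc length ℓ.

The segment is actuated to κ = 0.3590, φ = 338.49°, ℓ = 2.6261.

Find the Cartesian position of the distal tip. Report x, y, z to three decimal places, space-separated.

θ = κ·ℓ = 0.3590 × 2.6261 = 0.94277 rad
ρ = (1 − cos θ)/κ = (1 − 0.58755)/0.3590 = 1.14889
z = sin θ / κ = 0.80919/0.3590 = 2.25401
x = ρ cos φ = 1.14889 × cos(338.49°) = 1.06887
y = ρ sin φ = 1.14889 × sin(338.49°) = -0.42126

1.069 -0.421 2.254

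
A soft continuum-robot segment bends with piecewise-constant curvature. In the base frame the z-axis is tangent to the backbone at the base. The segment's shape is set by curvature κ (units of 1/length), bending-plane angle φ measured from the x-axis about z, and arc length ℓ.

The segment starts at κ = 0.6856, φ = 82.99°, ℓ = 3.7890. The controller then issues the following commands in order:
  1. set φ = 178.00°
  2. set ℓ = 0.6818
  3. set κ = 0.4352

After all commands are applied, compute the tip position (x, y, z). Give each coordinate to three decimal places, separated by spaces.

-0.100 0.004 0.672

initial: κ=0.6856, φ=82.99°, ℓ=3.7890
cmd 1: set φ=178.00° → (κ,φ,ℓ)=(0.6856,178.00°,3.7890) → tip=(-2.7051,0.0945,0.7547)
cmd 2: set ℓ=0.6818 → (κ,φ,ℓ)=(0.6856,178.00°,0.6818) → tip=(-0.1564,0.0055,0.6572)
cmd 3: set κ=0.4352 → (κ,φ,ℓ)=(0.4352,178.00°,0.6818) → tip=(-0.1004,0.0035,0.6718)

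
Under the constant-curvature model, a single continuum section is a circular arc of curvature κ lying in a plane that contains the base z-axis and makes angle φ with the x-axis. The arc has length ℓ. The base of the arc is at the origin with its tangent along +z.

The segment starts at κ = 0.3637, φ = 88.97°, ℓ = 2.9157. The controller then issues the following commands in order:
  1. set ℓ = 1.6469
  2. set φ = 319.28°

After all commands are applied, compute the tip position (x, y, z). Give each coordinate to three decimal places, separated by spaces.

0.363 -0.312 1.550

initial: κ=0.3637, φ=88.97°, ℓ=2.9157
cmd 1: set ℓ=1.6469 → (κ,φ,ℓ)=(0.3637,88.97°,1.6469) → tip=(0.0086,0.4786,1.5502)
cmd 2: set φ=319.28° → (κ,φ,ℓ)=(0.3637,319.28°,1.6469) → tip=(0.3628,-0.3123,1.5502)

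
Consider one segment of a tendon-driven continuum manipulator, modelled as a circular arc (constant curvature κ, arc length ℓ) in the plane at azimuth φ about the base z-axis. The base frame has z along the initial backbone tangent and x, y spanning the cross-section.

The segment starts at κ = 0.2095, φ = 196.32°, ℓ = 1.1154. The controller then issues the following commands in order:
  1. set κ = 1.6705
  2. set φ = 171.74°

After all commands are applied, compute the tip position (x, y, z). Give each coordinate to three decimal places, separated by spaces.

-0.763 0.111 0.573

initial: κ=0.2095, φ=196.32°, ℓ=1.1154
cmd 1: set κ=1.6705 → (κ,φ,ℓ)=(1.6705,196.32°,1.1154) → tip=(-0.7401,-0.2167,0.5732)
cmd 2: set φ=171.74° → (κ,φ,ℓ)=(1.6705,171.74°,1.1154) → tip=(-0.7632,0.1108,0.5732)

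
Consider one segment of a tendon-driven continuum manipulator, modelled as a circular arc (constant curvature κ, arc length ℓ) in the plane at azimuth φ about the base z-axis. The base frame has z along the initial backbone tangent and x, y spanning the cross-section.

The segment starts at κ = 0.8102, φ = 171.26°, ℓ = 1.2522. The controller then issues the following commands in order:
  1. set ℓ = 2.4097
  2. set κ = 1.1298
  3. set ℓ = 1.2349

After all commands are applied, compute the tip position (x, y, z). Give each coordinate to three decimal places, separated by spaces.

-0.722 0.111 0.872

initial: κ=0.8102, φ=171.26°, ℓ=1.2522
cmd 1: set ℓ=2.4097 → (κ,φ,ℓ)=(0.8102,171.26°,2.4097) → tip=(-1.6742,0.2574,1.1455)
cmd 2: set κ=1.1298 → (κ,φ,ℓ)=(1.1298,171.26°,2.4097) → tip=(-1.6740,0.2573,0.3602)
cmd 3: set ℓ=1.2349 → (κ,φ,ℓ)=(1.1298,171.26°,1.2349) → tip=(-0.7220,0.1110,0.8715)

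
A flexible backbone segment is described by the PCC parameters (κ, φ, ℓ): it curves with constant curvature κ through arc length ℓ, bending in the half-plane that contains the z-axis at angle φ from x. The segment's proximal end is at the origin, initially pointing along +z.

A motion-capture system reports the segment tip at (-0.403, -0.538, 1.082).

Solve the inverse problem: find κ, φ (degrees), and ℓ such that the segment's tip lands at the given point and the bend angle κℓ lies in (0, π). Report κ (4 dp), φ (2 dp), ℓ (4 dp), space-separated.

0.8286 233.16 1.3419

ρ = √(x²+y²) = √(-0.403² + -0.538²) = 0.67220
φ = atan2(y, x) mod 360° = atan2(-0.538, -0.403) = 233.1642°
|p|² = ρ² + z² = 0.67220² + 1.082² = 1.62258
κ = 2ρ / |p|² = 2×0.67220 / 1.62258 = 0.82856
θ = 2·atan2(ρ, z) = 2·atan2(0.67220, 1.082) = 1.11181 rad
ℓ = θ/κ = 1.11181/0.82856 = 1.34186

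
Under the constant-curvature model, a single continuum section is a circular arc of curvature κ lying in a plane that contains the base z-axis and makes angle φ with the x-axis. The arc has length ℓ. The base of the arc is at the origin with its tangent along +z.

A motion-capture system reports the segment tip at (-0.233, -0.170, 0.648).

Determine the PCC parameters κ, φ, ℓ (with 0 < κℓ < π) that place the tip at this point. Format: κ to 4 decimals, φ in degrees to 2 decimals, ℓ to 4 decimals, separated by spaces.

ρ = √(x²+y²) = √(-0.233² + -0.170²) = 0.28843
φ = atan2(y, x) mod 360° = atan2(-0.170, -0.233) = 216.1150°
|p|² = ρ² + z² = 0.28843² + 0.648² = 0.50309
κ = 2ρ / |p|² = 2×0.28843 / 0.50309 = 1.14661
θ = 2·atan2(ρ, z) = 2·atan2(0.28843, 0.648) = 0.83754 rad
ℓ = θ/κ = 0.83754/1.14661 = 0.73045

1.1466 216.12 0.7305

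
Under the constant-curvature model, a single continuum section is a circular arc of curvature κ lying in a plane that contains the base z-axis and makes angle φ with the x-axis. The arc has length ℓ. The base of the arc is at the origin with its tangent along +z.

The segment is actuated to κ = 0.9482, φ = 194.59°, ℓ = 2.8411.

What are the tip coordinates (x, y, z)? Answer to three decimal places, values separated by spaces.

θ = κ·ℓ = 0.9482 × 2.8411 = 2.69393 rad
ρ = (1 − cos θ)/κ = (1 − -0.90146)/0.9482 = 2.00534
z = sin θ / κ = 0.43286/0.9482 = 0.45651
x = ρ cos φ = 2.00534 × cos(194.59°) = -1.94067
y = ρ sin φ = 2.00534 × sin(194.59°) = -0.50515

-1.941 -0.505 0.457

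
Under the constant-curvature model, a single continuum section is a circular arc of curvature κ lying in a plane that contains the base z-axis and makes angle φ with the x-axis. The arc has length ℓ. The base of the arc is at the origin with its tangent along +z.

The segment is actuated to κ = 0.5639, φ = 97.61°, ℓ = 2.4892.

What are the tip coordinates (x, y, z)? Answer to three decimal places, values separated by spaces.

θ = κ·ℓ = 0.5639 × 2.4892 = 1.40366 rad
ρ = (1 − cos θ)/κ = (1 − 0.16636)/0.5639 = 1.47835
z = sin θ / κ = 0.98607/0.5639 = 1.74865
x = ρ cos φ = 1.47835 × cos(97.61°) = -0.19578
y = ρ sin φ = 1.47835 × sin(97.61°) = 1.46533

-0.196 1.465 1.749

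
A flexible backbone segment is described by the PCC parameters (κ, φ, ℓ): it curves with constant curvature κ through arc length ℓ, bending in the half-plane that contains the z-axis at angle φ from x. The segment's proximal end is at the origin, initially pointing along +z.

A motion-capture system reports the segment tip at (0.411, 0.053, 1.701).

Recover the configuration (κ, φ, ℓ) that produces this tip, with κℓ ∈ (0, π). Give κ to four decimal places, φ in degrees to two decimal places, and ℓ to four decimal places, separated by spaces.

ρ = √(x²+y²) = √(0.411² + 0.053²) = 0.41440
φ = atan2(y, x) mod 360° = atan2(0.053, 0.411) = 7.3480°
|p|² = ρ² + z² = 0.41440² + 1.701² = 3.06513
κ = 2ρ / |p|² = 2×0.41440 / 3.06513 = 0.27040
θ = 2·atan2(ρ, z) = 2·atan2(0.41440, 1.701) = 0.47794 rad
ℓ = θ/κ = 0.47794/0.27040 = 1.76753

0.2704 7.35 1.7675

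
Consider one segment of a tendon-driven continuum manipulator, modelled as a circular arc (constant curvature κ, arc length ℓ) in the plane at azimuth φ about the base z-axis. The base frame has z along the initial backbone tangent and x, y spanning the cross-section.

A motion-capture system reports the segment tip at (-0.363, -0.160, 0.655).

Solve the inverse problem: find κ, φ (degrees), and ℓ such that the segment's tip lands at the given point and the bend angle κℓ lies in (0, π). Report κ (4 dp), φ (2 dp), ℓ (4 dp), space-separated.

ρ = √(x²+y²) = √(-0.363² + -0.160²) = 0.39670
φ = atan2(y, x) mod 360° = atan2(-0.160, -0.363) = 203.7865°
|p|² = ρ² + z² = 0.39670² + 0.655² = 0.58639
κ = 2ρ / |p|² = 2×0.39670 / 0.58639 = 1.35301
θ = 2·atan2(ρ, z) = 2·atan2(0.39670, 0.655) = 1.08912 rad
ℓ = θ/κ = 1.08912/1.35301 = 0.80496

1.3530 203.79 0.8050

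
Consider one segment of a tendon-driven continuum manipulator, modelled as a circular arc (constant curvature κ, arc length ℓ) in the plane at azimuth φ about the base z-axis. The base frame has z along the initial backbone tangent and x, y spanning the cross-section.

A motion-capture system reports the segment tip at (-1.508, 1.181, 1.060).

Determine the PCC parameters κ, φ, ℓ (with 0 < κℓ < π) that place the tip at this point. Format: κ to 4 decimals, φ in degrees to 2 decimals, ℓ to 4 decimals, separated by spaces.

0.7994 141.93 2.6655

ρ = √(x²+y²) = √(-1.508² + 1.181²) = 1.91542
φ = atan2(y, x) mod 360° = atan2(1.181, -1.508) = 141.9335°
|p|² = ρ² + z² = 1.91542² + 1.060² = 4.79243
κ = 2ρ / |p|² = 2×1.91542 / 4.79243 = 0.79935
θ = 2·atan2(ρ, z) = 2·atan2(1.91542, 1.060) = 2.13069 rad
ℓ = θ/κ = 2.13069/0.79935 = 2.66552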